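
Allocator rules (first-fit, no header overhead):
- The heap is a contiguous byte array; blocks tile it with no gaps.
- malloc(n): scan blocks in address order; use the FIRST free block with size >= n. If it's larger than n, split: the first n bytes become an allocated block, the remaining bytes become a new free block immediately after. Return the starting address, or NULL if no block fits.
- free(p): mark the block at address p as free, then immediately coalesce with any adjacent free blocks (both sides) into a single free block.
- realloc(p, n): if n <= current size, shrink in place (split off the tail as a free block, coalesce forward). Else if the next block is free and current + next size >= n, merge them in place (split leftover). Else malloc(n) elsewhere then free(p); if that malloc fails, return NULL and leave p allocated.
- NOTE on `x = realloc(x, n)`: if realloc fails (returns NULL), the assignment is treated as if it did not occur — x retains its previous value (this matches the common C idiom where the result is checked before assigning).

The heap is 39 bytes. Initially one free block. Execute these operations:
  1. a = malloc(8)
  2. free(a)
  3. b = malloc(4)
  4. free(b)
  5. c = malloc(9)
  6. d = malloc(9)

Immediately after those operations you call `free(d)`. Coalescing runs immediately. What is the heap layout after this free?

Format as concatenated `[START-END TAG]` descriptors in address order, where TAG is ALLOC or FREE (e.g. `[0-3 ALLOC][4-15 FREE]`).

Op 1: a = malloc(8) -> a = 0; heap: [0-7 ALLOC][8-38 FREE]
Op 2: free(a) -> (freed a); heap: [0-38 FREE]
Op 3: b = malloc(4) -> b = 0; heap: [0-3 ALLOC][4-38 FREE]
Op 4: free(b) -> (freed b); heap: [0-38 FREE]
Op 5: c = malloc(9) -> c = 0; heap: [0-8 ALLOC][9-38 FREE]
Op 6: d = malloc(9) -> d = 9; heap: [0-8 ALLOC][9-17 ALLOC][18-38 FREE]
free(d): d = 9 -> block [9-17 ALLOC]; mark free, coalesce with adjacent free neighbors -> [0-8 ALLOC][9-38 FREE]

Answer: [0-8 ALLOC][9-38 FREE]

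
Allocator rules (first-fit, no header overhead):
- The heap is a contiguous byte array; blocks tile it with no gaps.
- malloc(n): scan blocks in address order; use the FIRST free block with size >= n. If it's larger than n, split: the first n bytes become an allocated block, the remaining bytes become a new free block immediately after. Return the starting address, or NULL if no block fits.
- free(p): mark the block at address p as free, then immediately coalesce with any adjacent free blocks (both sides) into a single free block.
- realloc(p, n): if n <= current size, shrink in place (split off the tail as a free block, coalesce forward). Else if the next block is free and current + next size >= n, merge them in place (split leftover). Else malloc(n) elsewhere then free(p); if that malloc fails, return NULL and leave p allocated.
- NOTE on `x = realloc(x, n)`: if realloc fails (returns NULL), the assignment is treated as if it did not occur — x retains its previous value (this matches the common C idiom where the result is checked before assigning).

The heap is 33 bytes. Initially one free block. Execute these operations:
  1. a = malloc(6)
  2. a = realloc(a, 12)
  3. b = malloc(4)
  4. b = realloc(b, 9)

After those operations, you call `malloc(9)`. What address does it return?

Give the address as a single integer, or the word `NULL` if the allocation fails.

Op 1: a = malloc(6) -> a = 0; heap: [0-5 ALLOC][6-32 FREE]
Op 2: a = realloc(a, 12) -> a = 0; heap: [0-11 ALLOC][12-32 FREE]
Op 3: b = malloc(4) -> b = 12; heap: [0-11 ALLOC][12-15 ALLOC][16-32 FREE]
Op 4: b = realloc(b, 9) -> b = 12; heap: [0-11 ALLOC][12-20 ALLOC][21-32 FREE]
malloc(9): first-fit scan over [0-11 ALLOC][12-20 ALLOC][21-32 FREE] -> 21

Answer: 21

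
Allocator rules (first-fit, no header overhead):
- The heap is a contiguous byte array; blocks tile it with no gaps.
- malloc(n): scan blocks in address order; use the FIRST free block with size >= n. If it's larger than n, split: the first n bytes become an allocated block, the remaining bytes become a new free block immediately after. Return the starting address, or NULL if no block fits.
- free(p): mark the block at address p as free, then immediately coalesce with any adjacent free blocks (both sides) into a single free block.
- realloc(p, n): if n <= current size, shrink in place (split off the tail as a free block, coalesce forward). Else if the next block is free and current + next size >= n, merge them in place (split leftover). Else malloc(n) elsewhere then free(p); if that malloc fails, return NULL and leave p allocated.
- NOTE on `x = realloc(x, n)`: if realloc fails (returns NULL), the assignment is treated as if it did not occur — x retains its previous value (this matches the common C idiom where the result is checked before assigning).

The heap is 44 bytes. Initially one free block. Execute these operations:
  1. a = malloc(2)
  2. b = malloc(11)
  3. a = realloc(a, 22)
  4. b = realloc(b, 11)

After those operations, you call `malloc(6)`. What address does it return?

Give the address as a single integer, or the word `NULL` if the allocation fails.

Op 1: a = malloc(2) -> a = 0; heap: [0-1 ALLOC][2-43 FREE]
Op 2: b = malloc(11) -> b = 2; heap: [0-1 ALLOC][2-12 ALLOC][13-43 FREE]
Op 3: a = realloc(a, 22) -> a = 13; heap: [0-1 FREE][2-12 ALLOC][13-34 ALLOC][35-43 FREE]
Op 4: b = realloc(b, 11) -> b = 2; heap: [0-1 FREE][2-12 ALLOC][13-34 ALLOC][35-43 FREE]
malloc(6): first-fit scan over [0-1 FREE][2-12 ALLOC][13-34 ALLOC][35-43 FREE] -> 35

Answer: 35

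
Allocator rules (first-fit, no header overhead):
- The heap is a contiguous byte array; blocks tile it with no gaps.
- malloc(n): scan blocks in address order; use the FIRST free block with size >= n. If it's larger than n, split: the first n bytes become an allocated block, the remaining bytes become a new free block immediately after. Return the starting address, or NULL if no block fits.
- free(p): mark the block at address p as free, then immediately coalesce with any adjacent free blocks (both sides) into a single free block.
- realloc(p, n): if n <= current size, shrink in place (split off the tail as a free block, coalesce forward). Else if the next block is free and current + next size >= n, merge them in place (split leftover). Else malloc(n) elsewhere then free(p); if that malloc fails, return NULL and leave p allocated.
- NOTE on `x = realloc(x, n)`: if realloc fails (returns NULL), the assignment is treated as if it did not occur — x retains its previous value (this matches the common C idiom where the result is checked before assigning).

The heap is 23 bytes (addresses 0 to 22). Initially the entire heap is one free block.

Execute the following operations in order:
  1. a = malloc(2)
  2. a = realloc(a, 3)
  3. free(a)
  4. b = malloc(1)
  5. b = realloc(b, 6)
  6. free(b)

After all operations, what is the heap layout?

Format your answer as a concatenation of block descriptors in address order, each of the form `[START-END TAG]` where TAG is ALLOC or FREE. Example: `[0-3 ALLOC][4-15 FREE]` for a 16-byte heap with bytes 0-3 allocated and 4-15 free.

Answer: [0-22 FREE]

Derivation:
Op 1: a = malloc(2) -> a = 0; heap: [0-1 ALLOC][2-22 FREE]
Op 2: a = realloc(a, 3) -> a = 0; heap: [0-2 ALLOC][3-22 FREE]
Op 3: free(a) -> (freed a); heap: [0-22 FREE]
Op 4: b = malloc(1) -> b = 0; heap: [0-0 ALLOC][1-22 FREE]
Op 5: b = realloc(b, 6) -> b = 0; heap: [0-5 ALLOC][6-22 FREE]
Op 6: free(b) -> (freed b); heap: [0-22 FREE]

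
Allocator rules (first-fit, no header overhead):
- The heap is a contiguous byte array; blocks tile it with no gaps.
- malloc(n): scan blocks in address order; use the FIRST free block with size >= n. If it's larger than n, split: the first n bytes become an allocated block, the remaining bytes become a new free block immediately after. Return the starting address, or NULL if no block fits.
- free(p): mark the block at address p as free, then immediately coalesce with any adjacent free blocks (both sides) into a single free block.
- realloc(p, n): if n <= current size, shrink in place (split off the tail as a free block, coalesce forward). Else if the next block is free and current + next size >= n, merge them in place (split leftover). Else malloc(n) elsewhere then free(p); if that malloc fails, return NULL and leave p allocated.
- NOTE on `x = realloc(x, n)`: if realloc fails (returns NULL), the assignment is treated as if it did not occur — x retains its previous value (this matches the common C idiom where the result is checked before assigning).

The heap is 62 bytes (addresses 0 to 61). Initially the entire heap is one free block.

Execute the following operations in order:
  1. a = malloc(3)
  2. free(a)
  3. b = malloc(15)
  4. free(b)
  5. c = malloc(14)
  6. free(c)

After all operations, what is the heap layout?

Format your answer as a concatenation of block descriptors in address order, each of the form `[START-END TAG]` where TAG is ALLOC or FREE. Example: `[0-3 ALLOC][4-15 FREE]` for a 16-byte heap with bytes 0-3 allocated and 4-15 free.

Answer: [0-61 FREE]

Derivation:
Op 1: a = malloc(3) -> a = 0; heap: [0-2 ALLOC][3-61 FREE]
Op 2: free(a) -> (freed a); heap: [0-61 FREE]
Op 3: b = malloc(15) -> b = 0; heap: [0-14 ALLOC][15-61 FREE]
Op 4: free(b) -> (freed b); heap: [0-61 FREE]
Op 5: c = malloc(14) -> c = 0; heap: [0-13 ALLOC][14-61 FREE]
Op 6: free(c) -> (freed c); heap: [0-61 FREE]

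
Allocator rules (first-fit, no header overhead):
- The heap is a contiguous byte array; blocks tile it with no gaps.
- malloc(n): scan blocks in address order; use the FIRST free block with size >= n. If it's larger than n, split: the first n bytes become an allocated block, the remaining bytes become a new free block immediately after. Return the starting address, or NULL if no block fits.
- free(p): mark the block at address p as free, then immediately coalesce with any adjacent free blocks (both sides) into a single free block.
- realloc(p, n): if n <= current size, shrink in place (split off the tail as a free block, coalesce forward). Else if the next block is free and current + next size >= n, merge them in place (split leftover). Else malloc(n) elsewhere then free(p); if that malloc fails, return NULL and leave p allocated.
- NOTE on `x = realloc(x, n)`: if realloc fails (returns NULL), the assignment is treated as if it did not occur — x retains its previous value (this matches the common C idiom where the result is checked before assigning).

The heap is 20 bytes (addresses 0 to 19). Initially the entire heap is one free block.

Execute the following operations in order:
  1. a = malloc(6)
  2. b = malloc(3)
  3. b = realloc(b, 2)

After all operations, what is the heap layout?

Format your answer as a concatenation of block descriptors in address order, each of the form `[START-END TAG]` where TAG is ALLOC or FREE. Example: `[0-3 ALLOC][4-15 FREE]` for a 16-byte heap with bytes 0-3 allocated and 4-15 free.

Answer: [0-5 ALLOC][6-7 ALLOC][8-19 FREE]

Derivation:
Op 1: a = malloc(6) -> a = 0; heap: [0-5 ALLOC][6-19 FREE]
Op 2: b = malloc(3) -> b = 6; heap: [0-5 ALLOC][6-8 ALLOC][9-19 FREE]
Op 3: b = realloc(b, 2) -> b = 6; heap: [0-5 ALLOC][6-7 ALLOC][8-19 FREE]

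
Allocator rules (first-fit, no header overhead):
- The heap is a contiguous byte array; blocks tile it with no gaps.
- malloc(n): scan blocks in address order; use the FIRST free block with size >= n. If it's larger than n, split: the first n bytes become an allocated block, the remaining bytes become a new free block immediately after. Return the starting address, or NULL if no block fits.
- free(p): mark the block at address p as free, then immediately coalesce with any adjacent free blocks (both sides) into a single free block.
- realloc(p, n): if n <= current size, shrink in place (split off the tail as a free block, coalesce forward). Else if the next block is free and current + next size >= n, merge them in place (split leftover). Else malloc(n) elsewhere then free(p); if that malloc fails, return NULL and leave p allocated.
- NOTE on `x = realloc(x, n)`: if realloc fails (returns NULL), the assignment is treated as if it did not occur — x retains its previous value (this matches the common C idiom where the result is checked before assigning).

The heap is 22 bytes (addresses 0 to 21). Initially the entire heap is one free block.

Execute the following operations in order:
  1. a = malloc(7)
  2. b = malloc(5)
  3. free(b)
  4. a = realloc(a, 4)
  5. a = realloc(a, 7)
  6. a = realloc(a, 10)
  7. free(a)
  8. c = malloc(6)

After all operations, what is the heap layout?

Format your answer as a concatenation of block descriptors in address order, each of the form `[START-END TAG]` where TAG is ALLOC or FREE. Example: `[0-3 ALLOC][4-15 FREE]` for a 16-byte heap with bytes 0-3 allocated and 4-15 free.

Op 1: a = malloc(7) -> a = 0; heap: [0-6 ALLOC][7-21 FREE]
Op 2: b = malloc(5) -> b = 7; heap: [0-6 ALLOC][7-11 ALLOC][12-21 FREE]
Op 3: free(b) -> (freed b); heap: [0-6 ALLOC][7-21 FREE]
Op 4: a = realloc(a, 4) -> a = 0; heap: [0-3 ALLOC][4-21 FREE]
Op 5: a = realloc(a, 7) -> a = 0; heap: [0-6 ALLOC][7-21 FREE]
Op 6: a = realloc(a, 10) -> a = 0; heap: [0-9 ALLOC][10-21 FREE]
Op 7: free(a) -> (freed a); heap: [0-21 FREE]
Op 8: c = malloc(6) -> c = 0; heap: [0-5 ALLOC][6-21 FREE]

Answer: [0-5 ALLOC][6-21 FREE]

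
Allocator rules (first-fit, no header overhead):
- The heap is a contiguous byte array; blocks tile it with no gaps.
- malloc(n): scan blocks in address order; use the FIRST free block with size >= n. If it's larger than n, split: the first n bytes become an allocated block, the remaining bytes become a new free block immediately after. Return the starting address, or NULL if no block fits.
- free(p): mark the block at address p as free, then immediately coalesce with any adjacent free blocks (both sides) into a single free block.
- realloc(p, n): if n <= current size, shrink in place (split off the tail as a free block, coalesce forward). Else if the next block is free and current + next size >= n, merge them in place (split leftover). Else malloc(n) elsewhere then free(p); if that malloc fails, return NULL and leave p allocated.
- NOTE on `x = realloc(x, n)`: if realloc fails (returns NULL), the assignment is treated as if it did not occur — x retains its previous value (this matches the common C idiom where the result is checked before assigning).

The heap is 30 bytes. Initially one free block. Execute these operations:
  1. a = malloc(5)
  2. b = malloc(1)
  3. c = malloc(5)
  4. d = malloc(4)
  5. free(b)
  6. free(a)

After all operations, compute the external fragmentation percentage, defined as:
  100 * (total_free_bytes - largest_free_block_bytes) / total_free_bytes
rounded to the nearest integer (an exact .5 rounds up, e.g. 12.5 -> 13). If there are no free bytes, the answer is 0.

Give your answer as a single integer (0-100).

Op 1: a = malloc(5) -> a = 0; heap: [0-4 ALLOC][5-29 FREE]
Op 2: b = malloc(1) -> b = 5; heap: [0-4 ALLOC][5-5 ALLOC][6-29 FREE]
Op 3: c = malloc(5) -> c = 6; heap: [0-4 ALLOC][5-5 ALLOC][6-10 ALLOC][11-29 FREE]
Op 4: d = malloc(4) -> d = 11; heap: [0-4 ALLOC][5-5 ALLOC][6-10 ALLOC][11-14 ALLOC][15-29 FREE]
Op 5: free(b) -> (freed b); heap: [0-4 ALLOC][5-5 FREE][6-10 ALLOC][11-14 ALLOC][15-29 FREE]
Op 6: free(a) -> (freed a); heap: [0-5 FREE][6-10 ALLOC][11-14 ALLOC][15-29 FREE]
Free blocks: [6 15] total_free=21 largest=15 -> 100*(21-15)/21 = 600/21 ≈ 28.571 -> rounds to 29

Answer: 29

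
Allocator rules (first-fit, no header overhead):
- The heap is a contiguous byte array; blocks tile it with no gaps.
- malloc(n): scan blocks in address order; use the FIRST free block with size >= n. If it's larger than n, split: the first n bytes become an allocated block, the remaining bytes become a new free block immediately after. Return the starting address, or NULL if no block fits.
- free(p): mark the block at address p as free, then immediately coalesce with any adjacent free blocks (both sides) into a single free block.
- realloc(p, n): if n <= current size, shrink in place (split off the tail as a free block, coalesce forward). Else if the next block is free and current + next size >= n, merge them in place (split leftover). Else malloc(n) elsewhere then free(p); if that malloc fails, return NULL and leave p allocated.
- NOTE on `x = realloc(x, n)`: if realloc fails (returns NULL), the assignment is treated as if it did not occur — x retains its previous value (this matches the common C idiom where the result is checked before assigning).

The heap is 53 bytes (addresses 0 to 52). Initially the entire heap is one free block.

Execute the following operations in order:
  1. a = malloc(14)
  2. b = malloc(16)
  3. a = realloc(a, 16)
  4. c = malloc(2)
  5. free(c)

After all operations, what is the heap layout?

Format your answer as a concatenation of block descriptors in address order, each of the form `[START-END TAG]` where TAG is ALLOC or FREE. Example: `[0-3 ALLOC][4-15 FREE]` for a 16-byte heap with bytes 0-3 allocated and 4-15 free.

Answer: [0-13 FREE][14-29 ALLOC][30-45 ALLOC][46-52 FREE]

Derivation:
Op 1: a = malloc(14) -> a = 0; heap: [0-13 ALLOC][14-52 FREE]
Op 2: b = malloc(16) -> b = 14; heap: [0-13 ALLOC][14-29 ALLOC][30-52 FREE]
Op 3: a = realloc(a, 16) -> a = 30; heap: [0-13 FREE][14-29 ALLOC][30-45 ALLOC][46-52 FREE]
Op 4: c = malloc(2) -> c = 0; heap: [0-1 ALLOC][2-13 FREE][14-29 ALLOC][30-45 ALLOC][46-52 FREE]
Op 5: free(c) -> (freed c); heap: [0-13 FREE][14-29 ALLOC][30-45 ALLOC][46-52 FREE]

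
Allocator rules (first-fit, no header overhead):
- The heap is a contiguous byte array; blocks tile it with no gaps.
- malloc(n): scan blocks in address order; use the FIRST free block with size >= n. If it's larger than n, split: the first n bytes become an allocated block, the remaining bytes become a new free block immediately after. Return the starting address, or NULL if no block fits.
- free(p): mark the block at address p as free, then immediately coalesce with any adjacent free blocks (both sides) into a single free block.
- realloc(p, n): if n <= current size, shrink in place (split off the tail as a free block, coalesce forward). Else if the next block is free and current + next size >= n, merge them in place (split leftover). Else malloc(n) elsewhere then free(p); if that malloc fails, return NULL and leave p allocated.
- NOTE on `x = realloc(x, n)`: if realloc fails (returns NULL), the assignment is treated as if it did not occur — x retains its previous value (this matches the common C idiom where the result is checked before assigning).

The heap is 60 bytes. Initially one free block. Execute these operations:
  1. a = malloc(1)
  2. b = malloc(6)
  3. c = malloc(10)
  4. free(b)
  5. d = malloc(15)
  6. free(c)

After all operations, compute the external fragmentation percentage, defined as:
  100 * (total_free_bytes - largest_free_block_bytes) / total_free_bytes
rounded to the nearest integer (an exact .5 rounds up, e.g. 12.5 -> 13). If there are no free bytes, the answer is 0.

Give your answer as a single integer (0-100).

Answer: 36

Derivation:
Op 1: a = malloc(1) -> a = 0; heap: [0-0 ALLOC][1-59 FREE]
Op 2: b = malloc(6) -> b = 1; heap: [0-0 ALLOC][1-6 ALLOC][7-59 FREE]
Op 3: c = malloc(10) -> c = 7; heap: [0-0 ALLOC][1-6 ALLOC][7-16 ALLOC][17-59 FREE]
Op 4: free(b) -> (freed b); heap: [0-0 ALLOC][1-6 FREE][7-16 ALLOC][17-59 FREE]
Op 5: d = malloc(15) -> d = 17; heap: [0-0 ALLOC][1-6 FREE][7-16 ALLOC][17-31 ALLOC][32-59 FREE]
Op 6: free(c) -> (freed c); heap: [0-0 ALLOC][1-16 FREE][17-31 ALLOC][32-59 FREE]
Free blocks: [16 28] total_free=44 largest=28 -> 100*(44-28)/44 = 1600/44 ≈ 36.364 -> rounds to 36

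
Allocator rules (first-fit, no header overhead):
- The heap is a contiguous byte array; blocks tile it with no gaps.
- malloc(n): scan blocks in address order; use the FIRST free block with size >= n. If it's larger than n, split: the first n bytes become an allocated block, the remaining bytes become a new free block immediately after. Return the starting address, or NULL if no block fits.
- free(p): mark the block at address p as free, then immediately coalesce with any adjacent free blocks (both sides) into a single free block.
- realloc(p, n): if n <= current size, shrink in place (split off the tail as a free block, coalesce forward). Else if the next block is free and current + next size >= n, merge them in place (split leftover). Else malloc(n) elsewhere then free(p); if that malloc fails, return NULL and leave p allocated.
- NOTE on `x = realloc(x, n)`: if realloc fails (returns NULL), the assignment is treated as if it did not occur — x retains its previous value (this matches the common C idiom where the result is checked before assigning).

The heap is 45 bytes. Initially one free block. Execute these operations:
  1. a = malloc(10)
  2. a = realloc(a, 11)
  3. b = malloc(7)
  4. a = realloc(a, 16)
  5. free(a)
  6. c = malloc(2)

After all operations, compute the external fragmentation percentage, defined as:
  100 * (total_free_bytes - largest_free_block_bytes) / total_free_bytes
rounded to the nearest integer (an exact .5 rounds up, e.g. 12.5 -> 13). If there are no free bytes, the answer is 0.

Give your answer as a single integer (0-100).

Answer: 25

Derivation:
Op 1: a = malloc(10) -> a = 0; heap: [0-9 ALLOC][10-44 FREE]
Op 2: a = realloc(a, 11) -> a = 0; heap: [0-10 ALLOC][11-44 FREE]
Op 3: b = malloc(7) -> b = 11; heap: [0-10 ALLOC][11-17 ALLOC][18-44 FREE]
Op 4: a = realloc(a, 16) -> a = 18; heap: [0-10 FREE][11-17 ALLOC][18-33 ALLOC][34-44 FREE]
Op 5: free(a) -> (freed a); heap: [0-10 FREE][11-17 ALLOC][18-44 FREE]
Op 6: c = malloc(2) -> c = 0; heap: [0-1 ALLOC][2-10 FREE][11-17 ALLOC][18-44 FREE]
Free blocks: [9 27] total_free=36 largest=27 -> 100*(36-27)/36 = 900/36 = 25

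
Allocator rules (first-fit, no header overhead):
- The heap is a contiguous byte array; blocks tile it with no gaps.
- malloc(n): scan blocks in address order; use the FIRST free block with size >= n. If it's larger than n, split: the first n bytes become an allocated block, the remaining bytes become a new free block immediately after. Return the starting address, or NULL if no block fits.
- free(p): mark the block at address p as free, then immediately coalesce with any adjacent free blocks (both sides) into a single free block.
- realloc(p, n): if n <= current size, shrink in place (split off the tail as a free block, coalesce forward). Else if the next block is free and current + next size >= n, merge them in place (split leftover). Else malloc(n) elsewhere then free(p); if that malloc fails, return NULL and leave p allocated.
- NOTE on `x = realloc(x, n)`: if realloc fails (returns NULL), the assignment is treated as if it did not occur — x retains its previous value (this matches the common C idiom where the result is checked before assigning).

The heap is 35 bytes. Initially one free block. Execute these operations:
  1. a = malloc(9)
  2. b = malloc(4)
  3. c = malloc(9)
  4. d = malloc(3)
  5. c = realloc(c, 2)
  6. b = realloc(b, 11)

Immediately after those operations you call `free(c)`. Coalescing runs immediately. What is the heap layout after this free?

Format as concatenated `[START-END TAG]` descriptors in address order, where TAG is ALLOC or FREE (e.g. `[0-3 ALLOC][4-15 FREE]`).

Answer: [0-8 ALLOC][9-12 ALLOC][13-21 FREE][22-24 ALLOC][25-34 FREE]

Derivation:
Op 1: a = malloc(9) -> a = 0; heap: [0-8 ALLOC][9-34 FREE]
Op 2: b = malloc(4) -> b = 9; heap: [0-8 ALLOC][9-12 ALLOC][13-34 FREE]
Op 3: c = malloc(9) -> c = 13; heap: [0-8 ALLOC][9-12 ALLOC][13-21 ALLOC][22-34 FREE]
Op 4: d = malloc(3) -> d = 22; heap: [0-8 ALLOC][9-12 ALLOC][13-21 ALLOC][22-24 ALLOC][25-34 FREE]
Op 5: c = realloc(c, 2) -> c = 13; heap: [0-8 ALLOC][9-12 ALLOC][13-14 ALLOC][15-21 FREE][22-24 ALLOC][25-34 FREE]
Op 6: b = realloc(b, 11) -> NULL (b unchanged); heap: [0-8 ALLOC][9-12 ALLOC][13-14 ALLOC][15-21 FREE][22-24 ALLOC][25-34 FREE]
free(c): c = 13 -> block [13-14 ALLOC]; mark free, coalesce with adjacent free neighbors -> [0-8 ALLOC][9-12 ALLOC][13-21 FREE][22-24 ALLOC][25-34 FREE]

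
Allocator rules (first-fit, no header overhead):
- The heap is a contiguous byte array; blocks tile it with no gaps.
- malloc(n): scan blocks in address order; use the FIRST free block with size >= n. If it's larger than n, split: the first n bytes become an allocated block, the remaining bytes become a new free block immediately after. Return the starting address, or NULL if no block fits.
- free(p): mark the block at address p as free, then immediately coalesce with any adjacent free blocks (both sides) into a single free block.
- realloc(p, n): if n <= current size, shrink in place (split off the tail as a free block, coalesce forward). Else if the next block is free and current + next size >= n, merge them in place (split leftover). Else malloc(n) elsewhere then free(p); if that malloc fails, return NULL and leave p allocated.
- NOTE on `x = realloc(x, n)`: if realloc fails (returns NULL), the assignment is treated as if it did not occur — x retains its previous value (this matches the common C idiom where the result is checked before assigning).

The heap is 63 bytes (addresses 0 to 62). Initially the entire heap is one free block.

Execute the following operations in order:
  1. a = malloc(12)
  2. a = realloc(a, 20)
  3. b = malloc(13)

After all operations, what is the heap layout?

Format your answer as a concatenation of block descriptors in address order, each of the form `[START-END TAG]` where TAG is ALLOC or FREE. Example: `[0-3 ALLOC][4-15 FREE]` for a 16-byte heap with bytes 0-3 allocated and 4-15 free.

Answer: [0-19 ALLOC][20-32 ALLOC][33-62 FREE]

Derivation:
Op 1: a = malloc(12) -> a = 0; heap: [0-11 ALLOC][12-62 FREE]
Op 2: a = realloc(a, 20) -> a = 0; heap: [0-19 ALLOC][20-62 FREE]
Op 3: b = malloc(13) -> b = 20; heap: [0-19 ALLOC][20-32 ALLOC][33-62 FREE]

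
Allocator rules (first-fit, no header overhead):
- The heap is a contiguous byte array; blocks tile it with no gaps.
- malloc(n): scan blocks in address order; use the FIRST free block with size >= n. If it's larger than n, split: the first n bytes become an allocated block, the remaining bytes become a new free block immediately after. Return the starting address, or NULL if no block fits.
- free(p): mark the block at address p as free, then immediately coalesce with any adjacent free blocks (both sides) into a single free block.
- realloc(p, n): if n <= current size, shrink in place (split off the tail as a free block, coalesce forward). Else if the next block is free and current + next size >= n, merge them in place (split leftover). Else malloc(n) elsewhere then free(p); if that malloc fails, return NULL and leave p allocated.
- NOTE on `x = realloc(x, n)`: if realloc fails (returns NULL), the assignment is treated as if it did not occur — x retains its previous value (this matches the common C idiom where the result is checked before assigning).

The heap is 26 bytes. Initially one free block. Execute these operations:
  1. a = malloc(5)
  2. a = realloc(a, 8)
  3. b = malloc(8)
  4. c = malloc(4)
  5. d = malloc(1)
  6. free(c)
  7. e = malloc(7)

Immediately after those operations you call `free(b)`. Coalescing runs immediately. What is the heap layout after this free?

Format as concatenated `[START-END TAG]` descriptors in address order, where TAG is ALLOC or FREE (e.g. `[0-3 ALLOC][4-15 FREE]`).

Op 1: a = malloc(5) -> a = 0; heap: [0-4 ALLOC][5-25 FREE]
Op 2: a = realloc(a, 8) -> a = 0; heap: [0-7 ALLOC][8-25 FREE]
Op 3: b = malloc(8) -> b = 8; heap: [0-7 ALLOC][8-15 ALLOC][16-25 FREE]
Op 4: c = malloc(4) -> c = 16; heap: [0-7 ALLOC][8-15 ALLOC][16-19 ALLOC][20-25 FREE]
Op 5: d = malloc(1) -> d = 20; heap: [0-7 ALLOC][8-15 ALLOC][16-19 ALLOC][20-20 ALLOC][21-25 FREE]
Op 6: free(c) -> (freed c); heap: [0-7 ALLOC][8-15 ALLOC][16-19 FREE][20-20 ALLOC][21-25 FREE]
Op 7: e = malloc(7) -> e = NULL; heap: [0-7 ALLOC][8-15 ALLOC][16-19 FREE][20-20 ALLOC][21-25 FREE]
free(b): b = 8 -> block [8-15 ALLOC]; mark free, coalesce with adjacent free neighbors -> [0-7 ALLOC][8-19 FREE][20-20 ALLOC][21-25 FREE]

Answer: [0-7 ALLOC][8-19 FREE][20-20 ALLOC][21-25 FREE]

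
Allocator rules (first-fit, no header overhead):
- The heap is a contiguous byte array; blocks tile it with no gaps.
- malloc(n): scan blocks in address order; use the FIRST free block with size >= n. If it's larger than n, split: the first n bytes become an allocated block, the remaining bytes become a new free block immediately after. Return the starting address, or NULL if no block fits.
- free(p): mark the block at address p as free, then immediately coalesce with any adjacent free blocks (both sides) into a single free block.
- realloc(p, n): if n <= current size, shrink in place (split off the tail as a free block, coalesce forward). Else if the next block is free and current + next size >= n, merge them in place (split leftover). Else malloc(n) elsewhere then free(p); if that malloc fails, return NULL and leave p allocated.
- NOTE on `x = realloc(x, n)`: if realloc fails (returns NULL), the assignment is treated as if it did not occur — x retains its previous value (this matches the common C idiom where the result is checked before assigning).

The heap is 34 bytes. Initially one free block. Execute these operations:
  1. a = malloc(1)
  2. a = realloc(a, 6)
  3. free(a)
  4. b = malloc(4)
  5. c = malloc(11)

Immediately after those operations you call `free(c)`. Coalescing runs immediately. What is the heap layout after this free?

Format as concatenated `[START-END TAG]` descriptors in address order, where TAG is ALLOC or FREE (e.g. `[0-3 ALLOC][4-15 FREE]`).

Op 1: a = malloc(1) -> a = 0; heap: [0-0 ALLOC][1-33 FREE]
Op 2: a = realloc(a, 6) -> a = 0; heap: [0-5 ALLOC][6-33 FREE]
Op 3: free(a) -> (freed a); heap: [0-33 FREE]
Op 4: b = malloc(4) -> b = 0; heap: [0-3 ALLOC][4-33 FREE]
Op 5: c = malloc(11) -> c = 4; heap: [0-3 ALLOC][4-14 ALLOC][15-33 FREE]
free(c): c = 4 -> block [4-14 ALLOC]; mark free, coalesce with adjacent free neighbors -> [0-3 ALLOC][4-33 FREE]

Answer: [0-3 ALLOC][4-33 FREE]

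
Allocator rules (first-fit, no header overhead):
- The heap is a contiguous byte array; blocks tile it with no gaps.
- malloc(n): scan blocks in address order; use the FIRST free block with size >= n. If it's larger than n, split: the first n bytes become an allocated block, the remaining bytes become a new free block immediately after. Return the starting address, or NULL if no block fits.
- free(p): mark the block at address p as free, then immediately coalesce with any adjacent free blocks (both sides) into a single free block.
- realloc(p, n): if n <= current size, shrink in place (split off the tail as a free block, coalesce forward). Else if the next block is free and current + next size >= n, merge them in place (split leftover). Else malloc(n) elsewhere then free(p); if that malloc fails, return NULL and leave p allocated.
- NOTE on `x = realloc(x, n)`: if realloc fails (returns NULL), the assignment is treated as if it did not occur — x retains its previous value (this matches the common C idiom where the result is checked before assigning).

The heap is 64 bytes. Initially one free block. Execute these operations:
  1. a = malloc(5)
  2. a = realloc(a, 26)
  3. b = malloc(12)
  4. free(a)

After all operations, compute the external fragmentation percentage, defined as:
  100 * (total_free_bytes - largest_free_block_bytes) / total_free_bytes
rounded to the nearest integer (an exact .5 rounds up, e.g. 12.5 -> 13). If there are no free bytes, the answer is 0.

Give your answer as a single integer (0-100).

Answer: 50

Derivation:
Op 1: a = malloc(5) -> a = 0; heap: [0-4 ALLOC][5-63 FREE]
Op 2: a = realloc(a, 26) -> a = 0; heap: [0-25 ALLOC][26-63 FREE]
Op 3: b = malloc(12) -> b = 26; heap: [0-25 ALLOC][26-37 ALLOC][38-63 FREE]
Op 4: free(a) -> (freed a); heap: [0-25 FREE][26-37 ALLOC][38-63 FREE]
Free blocks: [26 26] total_free=52 largest=26 -> 100*(52-26)/52 = 2600/52 = 50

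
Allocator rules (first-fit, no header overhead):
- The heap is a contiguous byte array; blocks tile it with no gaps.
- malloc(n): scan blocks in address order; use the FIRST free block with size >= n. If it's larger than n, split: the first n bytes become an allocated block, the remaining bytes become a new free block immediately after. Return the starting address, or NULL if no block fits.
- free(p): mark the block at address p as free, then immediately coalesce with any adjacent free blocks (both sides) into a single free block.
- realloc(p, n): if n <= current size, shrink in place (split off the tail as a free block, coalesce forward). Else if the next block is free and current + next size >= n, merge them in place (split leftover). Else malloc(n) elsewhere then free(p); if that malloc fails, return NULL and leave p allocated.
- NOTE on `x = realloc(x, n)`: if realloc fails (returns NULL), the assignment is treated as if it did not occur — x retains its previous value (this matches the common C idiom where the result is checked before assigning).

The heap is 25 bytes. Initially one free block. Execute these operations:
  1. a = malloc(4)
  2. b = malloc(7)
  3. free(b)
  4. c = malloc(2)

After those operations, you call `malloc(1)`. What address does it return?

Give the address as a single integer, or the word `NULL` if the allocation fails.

Answer: 6

Derivation:
Op 1: a = malloc(4) -> a = 0; heap: [0-3 ALLOC][4-24 FREE]
Op 2: b = malloc(7) -> b = 4; heap: [0-3 ALLOC][4-10 ALLOC][11-24 FREE]
Op 3: free(b) -> (freed b); heap: [0-3 ALLOC][4-24 FREE]
Op 4: c = malloc(2) -> c = 4; heap: [0-3 ALLOC][4-5 ALLOC][6-24 FREE]
malloc(1): first-fit scan over [0-3 ALLOC][4-5 ALLOC][6-24 FREE] -> 6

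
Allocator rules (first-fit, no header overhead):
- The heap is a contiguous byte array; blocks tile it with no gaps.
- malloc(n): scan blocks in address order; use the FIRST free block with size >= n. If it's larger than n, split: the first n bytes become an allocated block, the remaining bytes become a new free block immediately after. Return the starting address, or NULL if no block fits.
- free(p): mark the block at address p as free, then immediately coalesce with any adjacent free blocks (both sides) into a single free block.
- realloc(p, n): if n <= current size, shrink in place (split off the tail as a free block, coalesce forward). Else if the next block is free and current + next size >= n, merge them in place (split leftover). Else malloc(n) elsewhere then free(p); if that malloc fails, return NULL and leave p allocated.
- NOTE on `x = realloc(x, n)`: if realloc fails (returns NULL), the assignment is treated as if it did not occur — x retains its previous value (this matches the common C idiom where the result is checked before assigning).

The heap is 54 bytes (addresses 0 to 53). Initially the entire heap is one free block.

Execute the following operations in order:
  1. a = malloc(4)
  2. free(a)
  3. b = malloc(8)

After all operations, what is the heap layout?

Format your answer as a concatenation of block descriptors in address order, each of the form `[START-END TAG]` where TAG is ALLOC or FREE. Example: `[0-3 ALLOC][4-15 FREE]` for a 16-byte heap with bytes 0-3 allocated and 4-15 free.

Answer: [0-7 ALLOC][8-53 FREE]

Derivation:
Op 1: a = malloc(4) -> a = 0; heap: [0-3 ALLOC][4-53 FREE]
Op 2: free(a) -> (freed a); heap: [0-53 FREE]
Op 3: b = malloc(8) -> b = 0; heap: [0-7 ALLOC][8-53 FREE]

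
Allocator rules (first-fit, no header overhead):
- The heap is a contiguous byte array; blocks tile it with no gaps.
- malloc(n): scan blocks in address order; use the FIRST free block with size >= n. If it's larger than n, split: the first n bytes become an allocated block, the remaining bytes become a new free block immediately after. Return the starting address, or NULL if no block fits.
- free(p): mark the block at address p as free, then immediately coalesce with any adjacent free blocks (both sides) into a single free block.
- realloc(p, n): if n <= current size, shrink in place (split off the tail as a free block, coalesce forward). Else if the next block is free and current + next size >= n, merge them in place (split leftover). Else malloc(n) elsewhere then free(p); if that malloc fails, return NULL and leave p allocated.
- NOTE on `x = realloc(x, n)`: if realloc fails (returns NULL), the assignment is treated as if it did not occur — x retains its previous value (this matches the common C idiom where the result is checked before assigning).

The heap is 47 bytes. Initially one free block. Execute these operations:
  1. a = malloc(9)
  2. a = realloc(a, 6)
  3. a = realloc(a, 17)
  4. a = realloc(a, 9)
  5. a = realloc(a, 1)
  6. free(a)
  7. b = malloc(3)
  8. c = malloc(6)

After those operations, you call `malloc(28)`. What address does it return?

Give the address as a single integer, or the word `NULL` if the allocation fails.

Op 1: a = malloc(9) -> a = 0; heap: [0-8 ALLOC][9-46 FREE]
Op 2: a = realloc(a, 6) -> a = 0; heap: [0-5 ALLOC][6-46 FREE]
Op 3: a = realloc(a, 17) -> a = 0; heap: [0-16 ALLOC][17-46 FREE]
Op 4: a = realloc(a, 9) -> a = 0; heap: [0-8 ALLOC][9-46 FREE]
Op 5: a = realloc(a, 1) -> a = 0; heap: [0-0 ALLOC][1-46 FREE]
Op 6: free(a) -> (freed a); heap: [0-46 FREE]
Op 7: b = malloc(3) -> b = 0; heap: [0-2 ALLOC][3-46 FREE]
Op 8: c = malloc(6) -> c = 3; heap: [0-2 ALLOC][3-8 ALLOC][9-46 FREE]
malloc(28): first-fit scan over [0-2 ALLOC][3-8 ALLOC][9-46 FREE] -> 9

Answer: 9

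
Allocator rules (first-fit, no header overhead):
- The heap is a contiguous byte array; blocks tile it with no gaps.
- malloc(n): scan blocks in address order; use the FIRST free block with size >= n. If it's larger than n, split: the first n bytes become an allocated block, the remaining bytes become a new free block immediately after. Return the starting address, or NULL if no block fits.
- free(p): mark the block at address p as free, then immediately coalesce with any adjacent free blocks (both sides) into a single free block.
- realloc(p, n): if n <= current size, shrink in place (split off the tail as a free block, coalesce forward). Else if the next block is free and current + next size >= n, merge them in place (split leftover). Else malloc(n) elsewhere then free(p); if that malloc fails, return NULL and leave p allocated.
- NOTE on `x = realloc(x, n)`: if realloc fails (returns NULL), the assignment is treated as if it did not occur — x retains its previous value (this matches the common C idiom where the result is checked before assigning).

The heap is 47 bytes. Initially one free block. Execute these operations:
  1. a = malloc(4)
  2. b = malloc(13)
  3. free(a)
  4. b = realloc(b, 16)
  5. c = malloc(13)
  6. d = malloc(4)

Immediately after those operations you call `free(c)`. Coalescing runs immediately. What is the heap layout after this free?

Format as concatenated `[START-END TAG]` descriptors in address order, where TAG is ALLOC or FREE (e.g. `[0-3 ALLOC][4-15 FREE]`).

Op 1: a = malloc(4) -> a = 0; heap: [0-3 ALLOC][4-46 FREE]
Op 2: b = malloc(13) -> b = 4; heap: [0-3 ALLOC][4-16 ALLOC][17-46 FREE]
Op 3: free(a) -> (freed a); heap: [0-3 FREE][4-16 ALLOC][17-46 FREE]
Op 4: b = realloc(b, 16) -> b = 4; heap: [0-3 FREE][4-19 ALLOC][20-46 FREE]
Op 5: c = malloc(13) -> c = 20; heap: [0-3 FREE][4-19 ALLOC][20-32 ALLOC][33-46 FREE]
Op 6: d = malloc(4) -> d = 0; heap: [0-3 ALLOC][4-19 ALLOC][20-32 ALLOC][33-46 FREE]
free(c): c = 20 -> block [20-32 ALLOC]; mark free, coalesce with adjacent free neighbors -> [0-3 ALLOC][4-19 ALLOC][20-46 FREE]

Answer: [0-3 ALLOC][4-19 ALLOC][20-46 FREE]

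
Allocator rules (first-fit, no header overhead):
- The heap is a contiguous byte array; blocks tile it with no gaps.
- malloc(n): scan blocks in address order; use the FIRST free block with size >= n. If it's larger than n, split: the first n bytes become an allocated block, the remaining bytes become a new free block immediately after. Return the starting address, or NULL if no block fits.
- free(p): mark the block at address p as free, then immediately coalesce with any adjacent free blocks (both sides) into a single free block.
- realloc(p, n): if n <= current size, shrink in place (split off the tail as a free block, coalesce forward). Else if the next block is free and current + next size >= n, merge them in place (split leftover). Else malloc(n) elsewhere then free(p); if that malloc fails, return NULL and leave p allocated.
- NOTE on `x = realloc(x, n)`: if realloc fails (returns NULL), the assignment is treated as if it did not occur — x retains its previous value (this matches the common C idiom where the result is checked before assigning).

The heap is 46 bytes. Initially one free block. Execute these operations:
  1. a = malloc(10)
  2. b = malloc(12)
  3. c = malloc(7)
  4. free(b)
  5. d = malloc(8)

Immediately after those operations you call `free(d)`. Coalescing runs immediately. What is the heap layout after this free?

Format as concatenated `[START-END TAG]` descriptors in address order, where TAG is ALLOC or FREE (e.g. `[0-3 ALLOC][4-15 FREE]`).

Answer: [0-9 ALLOC][10-21 FREE][22-28 ALLOC][29-45 FREE]

Derivation:
Op 1: a = malloc(10) -> a = 0; heap: [0-9 ALLOC][10-45 FREE]
Op 2: b = malloc(12) -> b = 10; heap: [0-9 ALLOC][10-21 ALLOC][22-45 FREE]
Op 3: c = malloc(7) -> c = 22; heap: [0-9 ALLOC][10-21 ALLOC][22-28 ALLOC][29-45 FREE]
Op 4: free(b) -> (freed b); heap: [0-9 ALLOC][10-21 FREE][22-28 ALLOC][29-45 FREE]
Op 5: d = malloc(8) -> d = 10; heap: [0-9 ALLOC][10-17 ALLOC][18-21 FREE][22-28 ALLOC][29-45 FREE]
free(d): d = 10 -> block [10-17 ALLOC]; mark free, coalesce with adjacent free neighbors -> [0-9 ALLOC][10-21 FREE][22-28 ALLOC][29-45 FREE]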